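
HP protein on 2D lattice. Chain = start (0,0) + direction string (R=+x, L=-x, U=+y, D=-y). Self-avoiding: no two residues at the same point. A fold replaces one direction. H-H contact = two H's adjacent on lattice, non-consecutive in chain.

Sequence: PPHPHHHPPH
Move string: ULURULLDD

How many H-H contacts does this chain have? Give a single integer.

Answer: 1

Derivation:
Positions: [(0, 0), (0, 1), (-1, 1), (-1, 2), (0, 2), (0, 3), (-1, 3), (-2, 3), (-2, 2), (-2, 1)]
H-H contact: residue 2 @(-1,1) - residue 9 @(-2, 1)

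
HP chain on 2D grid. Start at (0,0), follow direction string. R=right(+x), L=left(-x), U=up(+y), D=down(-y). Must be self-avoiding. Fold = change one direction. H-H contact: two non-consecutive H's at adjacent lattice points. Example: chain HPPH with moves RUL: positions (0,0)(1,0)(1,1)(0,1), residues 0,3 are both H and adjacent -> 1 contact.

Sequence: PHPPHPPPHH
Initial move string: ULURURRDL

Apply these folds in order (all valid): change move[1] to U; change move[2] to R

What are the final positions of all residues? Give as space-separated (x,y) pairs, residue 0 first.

Answer: (0,0) (0,1) (0,2) (1,2) (2,2) (2,3) (3,3) (4,3) (4,2) (3,2)

Derivation:
Initial moves: ULURURRDL
Fold: move[1]->U => UUURURRDL (positions: [(0, 0), (0, 1), (0, 2), (0, 3), (1, 3), (1, 4), (2, 4), (3, 4), (3, 3), (2, 3)])
Fold: move[2]->R => UURRURRDL (positions: [(0, 0), (0, 1), (0, 2), (1, 2), (2, 2), (2, 3), (3, 3), (4, 3), (4, 2), (3, 2)])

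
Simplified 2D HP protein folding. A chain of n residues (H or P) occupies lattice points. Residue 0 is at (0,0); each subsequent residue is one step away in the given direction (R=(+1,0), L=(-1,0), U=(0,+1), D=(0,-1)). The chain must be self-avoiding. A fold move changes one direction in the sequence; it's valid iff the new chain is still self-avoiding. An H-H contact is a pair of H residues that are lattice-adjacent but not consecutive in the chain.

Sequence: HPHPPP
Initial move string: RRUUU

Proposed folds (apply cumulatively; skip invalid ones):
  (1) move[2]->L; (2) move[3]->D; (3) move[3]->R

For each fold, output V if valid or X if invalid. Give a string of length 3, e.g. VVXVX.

Answer: XXV

Derivation:
Initial: RRUUU -> [(0, 0), (1, 0), (2, 0), (2, 1), (2, 2), (2, 3)]
Fold 1: move[2]->L => RRLUU INVALID (collision), skipped
Fold 2: move[3]->D => RRUDU INVALID (collision), skipped
Fold 3: move[3]->R => RRURU VALID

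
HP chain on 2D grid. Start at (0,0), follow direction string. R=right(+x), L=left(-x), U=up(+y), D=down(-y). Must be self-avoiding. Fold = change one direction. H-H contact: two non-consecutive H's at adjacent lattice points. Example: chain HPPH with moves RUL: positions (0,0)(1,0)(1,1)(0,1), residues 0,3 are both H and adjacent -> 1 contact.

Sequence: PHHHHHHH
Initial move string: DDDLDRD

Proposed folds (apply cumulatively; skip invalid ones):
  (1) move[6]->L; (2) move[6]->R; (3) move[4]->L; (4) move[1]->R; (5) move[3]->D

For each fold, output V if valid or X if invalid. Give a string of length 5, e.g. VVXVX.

Initial: DDDLDRD -> [(0, 0), (0, -1), (0, -2), (0, -3), (-1, -3), (-1, -4), (0, -4), (0, -5)]
Fold 1: move[6]->L => DDDLDRL INVALID (collision), skipped
Fold 2: move[6]->R => DDDLDRR VALID
Fold 3: move[4]->L => DDDLLRR INVALID (collision), skipped
Fold 4: move[1]->R => DRDLDRR VALID
Fold 5: move[3]->D => DRDDDRR VALID

Answer: XVXVV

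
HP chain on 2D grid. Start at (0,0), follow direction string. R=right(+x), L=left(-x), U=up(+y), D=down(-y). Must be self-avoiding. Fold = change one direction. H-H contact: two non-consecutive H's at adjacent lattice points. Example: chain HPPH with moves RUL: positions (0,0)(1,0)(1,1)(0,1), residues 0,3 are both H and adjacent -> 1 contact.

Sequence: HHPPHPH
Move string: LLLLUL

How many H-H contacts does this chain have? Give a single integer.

Positions: [(0, 0), (-1, 0), (-2, 0), (-3, 0), (-4, 0), (-4, 1), (-5, 1)]
No H-H contacts found.

Answer: 0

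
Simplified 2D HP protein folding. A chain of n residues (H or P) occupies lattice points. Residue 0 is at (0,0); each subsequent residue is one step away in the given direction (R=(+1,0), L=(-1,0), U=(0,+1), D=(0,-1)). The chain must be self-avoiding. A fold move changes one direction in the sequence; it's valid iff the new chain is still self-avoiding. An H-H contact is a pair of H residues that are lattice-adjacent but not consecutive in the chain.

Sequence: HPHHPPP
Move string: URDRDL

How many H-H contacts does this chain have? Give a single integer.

Positions: [(0, 0), (0, 1), (1, 1), (1, 0), (2, 0), (2, -1), (1, -1)]
H-H contact: residue 0 @(0,0) - residue 3 @(1, 0)

Answer: 1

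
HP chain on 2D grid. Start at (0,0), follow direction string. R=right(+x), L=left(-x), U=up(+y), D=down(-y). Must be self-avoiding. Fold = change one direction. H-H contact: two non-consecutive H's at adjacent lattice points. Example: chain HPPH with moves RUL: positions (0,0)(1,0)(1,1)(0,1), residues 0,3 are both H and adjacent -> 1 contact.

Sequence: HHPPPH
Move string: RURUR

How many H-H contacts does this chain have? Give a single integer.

Answer: 0

Derivation:
Positions: [(0, 0), (1, 0), (1, 1), (2, 1), (2, 2), (3, 2)]
No H-H contacts found.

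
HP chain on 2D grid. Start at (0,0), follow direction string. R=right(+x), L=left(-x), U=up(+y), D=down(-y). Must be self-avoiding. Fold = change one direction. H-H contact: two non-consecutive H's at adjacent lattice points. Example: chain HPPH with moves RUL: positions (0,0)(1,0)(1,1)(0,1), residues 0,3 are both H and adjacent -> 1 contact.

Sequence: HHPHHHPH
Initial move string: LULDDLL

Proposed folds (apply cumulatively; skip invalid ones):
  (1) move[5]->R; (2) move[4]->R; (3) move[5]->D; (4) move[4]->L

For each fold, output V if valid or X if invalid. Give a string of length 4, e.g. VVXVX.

Answer: XXVV

Derivation:
Initial: LULDDLL -> [(0, 0), (-1, 0), (-1, 1), (-2, 1), (-2, 0), (-2, -1), (-3, -1), (-4, -1)]
Fold 1: move[5]->R => LULDDRL INVALID (collision), skipped
Fold 2: move[4]->R => LULDRLL INVALID (collision), skipped
Fold 3: move[5]->D => LULDDDL VALID
Fold 4: move[4]->L => LULDLDL VALID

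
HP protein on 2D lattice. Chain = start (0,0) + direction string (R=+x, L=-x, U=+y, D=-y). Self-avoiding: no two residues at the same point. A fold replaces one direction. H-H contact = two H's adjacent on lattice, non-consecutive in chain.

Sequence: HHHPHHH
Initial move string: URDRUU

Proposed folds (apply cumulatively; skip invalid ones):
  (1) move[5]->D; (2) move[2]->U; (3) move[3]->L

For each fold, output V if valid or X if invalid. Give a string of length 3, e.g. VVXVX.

Answer: XVV

Derivation:
Initial: URDRUU -> [(0, 0), (0, 1), (1, 1), (1, 0), (2, 0), (2, 1), (2, 2)]
Fold 1: move[5]->D => URDRUD INVALID (collision), skipped
Fold 2: move[2]->U => URURUU VALID
Fold 3: move[3]->L => URULUU VALID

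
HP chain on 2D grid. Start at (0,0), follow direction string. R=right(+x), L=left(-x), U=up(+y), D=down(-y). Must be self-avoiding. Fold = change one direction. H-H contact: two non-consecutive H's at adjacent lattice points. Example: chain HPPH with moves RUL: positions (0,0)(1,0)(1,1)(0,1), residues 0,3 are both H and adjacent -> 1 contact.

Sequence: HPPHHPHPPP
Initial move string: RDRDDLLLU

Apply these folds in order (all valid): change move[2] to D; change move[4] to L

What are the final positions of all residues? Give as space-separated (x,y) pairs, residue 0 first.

Answer: (0,0) (1,0) (1,-1) (1,-2) (1,-3) (0,-3) (-1,-3) (-2,-3) (-3,-3) (-3,-2)

Derivation:
Initial moves: RDRDDLLLU
Fold: move[2]->D => RDDDDLLLU (positions: [(0, 0), (1, 0), (1, -1), (1, -2), (1, -3), (1, -4), (0, -4), (-1, -4), (-2, -4), (-2, -3)])
Fold: move[4]->L => RDDDLLLLU (positions: [(0, 0), (1, 0), (1, -1), (1, -2), (1, -3), (0, -3), (-1, -3), (-2, -3), (-3, -3), (-3, -2)])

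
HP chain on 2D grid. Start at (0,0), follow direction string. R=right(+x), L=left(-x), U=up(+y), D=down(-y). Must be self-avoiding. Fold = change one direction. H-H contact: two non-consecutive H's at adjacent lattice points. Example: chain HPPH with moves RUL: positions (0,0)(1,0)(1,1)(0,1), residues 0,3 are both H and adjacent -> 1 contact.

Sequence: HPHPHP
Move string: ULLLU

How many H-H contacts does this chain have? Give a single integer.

Answer: 0

Derivation:
Positions: [(0, 0), (0, 1), (-1, 1), (-2, 1), (-3, 1), (-3, 2)]
No H-H contacts found.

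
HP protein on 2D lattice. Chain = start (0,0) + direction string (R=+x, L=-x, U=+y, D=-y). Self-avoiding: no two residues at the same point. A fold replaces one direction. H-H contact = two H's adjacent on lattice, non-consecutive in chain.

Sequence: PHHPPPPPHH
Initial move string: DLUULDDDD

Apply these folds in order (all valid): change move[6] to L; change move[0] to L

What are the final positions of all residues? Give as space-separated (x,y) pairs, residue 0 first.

Initial moves: DLUULDDDD
Fold: move[6]->L => DLUULDLDD (positions: [(0, 0), (0, -1), (-1, -1), (-1, 0), (-1, 1), (-2, 1), (-2, 0), (-3, 0), (-3, -1), (-3, -2)])
Fold: move[0]->L => LLUULDLDD (positions: [(0, 0), (-1, 0), (-2, 0), (-2, 1), (-2, 2), (-3, 2), (-3, 1), (-4, 1), (-4, 0), (-4, -1)])

Answer: (0,0) (-1,0) (-2,0) (-2,1) (-2,2) (-3,2) (-3,1) (-4,1) (-4,0) (-4,-1)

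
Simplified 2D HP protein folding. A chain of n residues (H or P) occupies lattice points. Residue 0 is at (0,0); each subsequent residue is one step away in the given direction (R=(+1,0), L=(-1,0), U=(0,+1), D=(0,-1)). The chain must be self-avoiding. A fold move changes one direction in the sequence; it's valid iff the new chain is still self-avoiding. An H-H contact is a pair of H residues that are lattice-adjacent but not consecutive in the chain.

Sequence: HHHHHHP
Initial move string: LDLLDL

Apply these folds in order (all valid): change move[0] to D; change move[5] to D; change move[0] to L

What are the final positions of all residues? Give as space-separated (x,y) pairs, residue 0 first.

Initial moves: LDLLDL
Fold: move[0]->D => DDLLDL (positions: [(0, 0), (0, -1), (0, -2), (-1, -2), (-2, -2), (-2, -3), (-3, -3)])
Fold: move[5]->D => DDLLDD (positions: [(0, 0), (0, -1), (0, -2), (-1, -2), (-2, -2), (-2, -3), (-2, -4)])
Fold: move[0]->L => LDLLDD (positions: [(0, 0), (-1, 0), (-1, -1), (-2, -1), (-3, -1), (-3, -2), (-3, -3)])

Answer: (0,0) (-1,0) (-1,-1) (-2,-1) (-3,-1) (-3,-2) (-3,-3)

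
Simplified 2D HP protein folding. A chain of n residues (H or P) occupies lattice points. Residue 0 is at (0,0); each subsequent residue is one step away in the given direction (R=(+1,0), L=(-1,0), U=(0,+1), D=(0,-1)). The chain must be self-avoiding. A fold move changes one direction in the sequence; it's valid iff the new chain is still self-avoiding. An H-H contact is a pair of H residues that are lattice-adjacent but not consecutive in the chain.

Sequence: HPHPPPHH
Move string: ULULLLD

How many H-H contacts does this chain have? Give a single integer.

Positions: [(0, 0), (0, 1), (-1, 1), (-1, 2), (-2, 2), (-3, 2), (-4, 2), (-4, 1)]
No H-H contacts found.

Answer: 0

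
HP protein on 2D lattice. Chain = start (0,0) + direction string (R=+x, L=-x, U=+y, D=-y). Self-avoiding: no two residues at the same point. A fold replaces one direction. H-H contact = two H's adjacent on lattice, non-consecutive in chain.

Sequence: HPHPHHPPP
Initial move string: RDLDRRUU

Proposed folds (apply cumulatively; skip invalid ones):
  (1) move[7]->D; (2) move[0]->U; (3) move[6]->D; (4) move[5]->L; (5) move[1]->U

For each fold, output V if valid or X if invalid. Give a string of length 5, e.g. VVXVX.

Initial: RDLDRRUU -> [(0, 0), (1, 0), (1, -1), (0, -1), (0, -2), (1, -2), (2, -2), (2, -1), (2, 0)]
Fold 1: move[7]->D => RDLDRRUD INVALID (collision), skipped
Fold 2: move[0]->U => UDLDRRUU INVALID (collision), skipped
Fold 3: move[6]->D => RDLDRRDU INVALID (collision), skipped
Fold 4: move[5]->L => RDLDRLUU INVALID (collision), skipped
Fold 5: move[1]->U => RULDRRUU INVALID (collision), skipped

Answer: XXXXX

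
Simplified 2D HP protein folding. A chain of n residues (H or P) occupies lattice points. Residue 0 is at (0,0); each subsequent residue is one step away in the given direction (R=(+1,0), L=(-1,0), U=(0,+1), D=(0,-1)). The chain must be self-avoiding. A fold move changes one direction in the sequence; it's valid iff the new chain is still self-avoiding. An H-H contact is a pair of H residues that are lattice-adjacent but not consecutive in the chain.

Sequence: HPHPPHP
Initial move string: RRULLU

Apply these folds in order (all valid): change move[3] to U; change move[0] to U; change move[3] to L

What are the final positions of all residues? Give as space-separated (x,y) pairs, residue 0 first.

Initial moves: RRULLU
Fold: move[3]->U => RRUULU (positions: [(0, 0), (1, 0), (2, 0), (2, 1), (2, 2), (1, 2), (1, 3)])
Fold: move[0]->U => URUULU (positions: [(0, 0), (0, 1), (1, 1), (1, 2), (1, 3), (0, 3), (0, 4)])
Fold: move[3]->L => URULLU (positions: [(0, 0), (0, 1), (1, 1), (1, 2), (0, 2), (-1, 2), (-1, 3)])

Answer: (0,0) (0,1) (1,1) (1,2) (0,2) (-1,2) (-1,3)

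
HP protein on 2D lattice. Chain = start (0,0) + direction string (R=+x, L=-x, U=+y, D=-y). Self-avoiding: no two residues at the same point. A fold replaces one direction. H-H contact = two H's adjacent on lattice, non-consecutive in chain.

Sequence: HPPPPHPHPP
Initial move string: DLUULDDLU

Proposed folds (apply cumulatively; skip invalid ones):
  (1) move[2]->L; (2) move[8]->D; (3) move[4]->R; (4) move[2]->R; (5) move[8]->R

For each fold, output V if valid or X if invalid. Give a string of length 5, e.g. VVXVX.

Answer: VVXXX

Derivation:
Initial: DLUULDDLU -> [(0, 0), (0, -1), (-1, -1), (-1, 0), (-1, 1), (-2, 1), (-2, 0), (-2, -1), (-3, -1), (-3, 0)]
Fold 1: move[2]->L => DLLULDDLU VALID
Fold 2: move[8]->D => DLLULDDLD VALID
Fold 3: move[4]->R => DLLURDDLD INVALID (collision), skipped
Fold 4: move[2]->R => DLRULDDLD INVALID (collision), skipped
Fold 5: move[8]->R => DLLULDDLR INVALID (collision), skipped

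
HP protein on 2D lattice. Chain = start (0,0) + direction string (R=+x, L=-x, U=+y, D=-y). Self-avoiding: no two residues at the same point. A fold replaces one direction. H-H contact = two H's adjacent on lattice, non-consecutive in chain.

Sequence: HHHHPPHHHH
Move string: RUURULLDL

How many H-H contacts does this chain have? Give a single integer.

Positions: [(0, 0), (1, 0), (1, 1), (1, 2), (2, 2), (2, 3), (1, 3), (0, 3), (0, 2), (-1, 2)]
H-H contact: residue 3 @(1,2) - residue 8 @(0, 2)
H-H contact: residue 3 @(1,2) - residue 6 @(1, 3)

Answer: 2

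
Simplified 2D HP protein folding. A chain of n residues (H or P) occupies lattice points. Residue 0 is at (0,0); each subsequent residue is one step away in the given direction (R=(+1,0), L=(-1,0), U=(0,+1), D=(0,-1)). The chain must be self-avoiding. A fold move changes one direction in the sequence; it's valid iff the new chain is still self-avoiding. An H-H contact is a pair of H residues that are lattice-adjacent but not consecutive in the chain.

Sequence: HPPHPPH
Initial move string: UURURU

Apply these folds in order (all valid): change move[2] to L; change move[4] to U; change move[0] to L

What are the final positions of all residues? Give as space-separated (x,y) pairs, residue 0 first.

Answer: (0,0) (-1,0) (-1,1) (-2,1) (-2,2) (-2,3) (-2,4)

Derivation:
Initial moves: UURURU
Fold: move[2]->L => UULURU (positions: [(0, 0), (0, 1), (0, 2), (-1, 2), (-1, 3), (0, 3), (0, 4)])
Fold: move[4]->U => UULUUU (positions: [(0, 0), (0, 1), (0, 2), (-1, 2), (-1, 3), (-1, 4), (-1, 5)])
Fold: move[0]->L => LULUUU (positions: [(0, 0), (-1, 0), (-1, 1), (-2, 1), (-2, 2), (-2, 3), (-2, 4)])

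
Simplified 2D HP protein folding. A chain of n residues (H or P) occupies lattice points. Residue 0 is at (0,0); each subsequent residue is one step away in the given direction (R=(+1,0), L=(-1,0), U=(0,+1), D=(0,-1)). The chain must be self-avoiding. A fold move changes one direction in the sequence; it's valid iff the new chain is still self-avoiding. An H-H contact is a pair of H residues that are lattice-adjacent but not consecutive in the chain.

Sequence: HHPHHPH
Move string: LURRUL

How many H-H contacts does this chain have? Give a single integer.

Answer: 2

Derivation:
Positions: [(0, 0), (-1, 0), (-1, 1), (0, 1), (1, 1), (1, 2), (0, 2)]
H-H contact: residue 0 @(0,0) - residue 3 @(0, 1)
H-H contact: residue 3 @(0,1) - residue 6 @(0, 2)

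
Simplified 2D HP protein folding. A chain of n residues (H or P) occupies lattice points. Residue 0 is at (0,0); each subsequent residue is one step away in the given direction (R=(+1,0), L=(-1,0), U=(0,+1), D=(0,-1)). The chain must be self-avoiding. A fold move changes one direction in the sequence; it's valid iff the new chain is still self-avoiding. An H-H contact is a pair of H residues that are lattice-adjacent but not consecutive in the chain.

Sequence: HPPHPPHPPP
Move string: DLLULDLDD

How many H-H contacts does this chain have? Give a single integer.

Answer: 1

Derivation:
Positions: [(0, 0), (0, -1), (-1, -1), (-2, -1), (-2, 0), (-3, 0), (-3, -1), (-4, -1), (-4, -2), (-4, -3)]
H-H contact: residue 3 @(-2,-1) - residue 6 @(-3, -1)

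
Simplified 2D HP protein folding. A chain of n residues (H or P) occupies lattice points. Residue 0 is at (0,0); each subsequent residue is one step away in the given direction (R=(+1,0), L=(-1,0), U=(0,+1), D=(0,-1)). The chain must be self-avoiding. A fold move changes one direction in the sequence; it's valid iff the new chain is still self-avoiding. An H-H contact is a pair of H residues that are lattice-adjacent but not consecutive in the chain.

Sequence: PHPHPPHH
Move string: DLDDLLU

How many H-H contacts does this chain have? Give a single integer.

Answer: 0

Derivation:
Positions: [(0, 0), (0, -1), (-1, -1), (-1, -2), (-1, -3), (-2, -3), (-3, -3), (-3, -2)]
No H-H contacts found.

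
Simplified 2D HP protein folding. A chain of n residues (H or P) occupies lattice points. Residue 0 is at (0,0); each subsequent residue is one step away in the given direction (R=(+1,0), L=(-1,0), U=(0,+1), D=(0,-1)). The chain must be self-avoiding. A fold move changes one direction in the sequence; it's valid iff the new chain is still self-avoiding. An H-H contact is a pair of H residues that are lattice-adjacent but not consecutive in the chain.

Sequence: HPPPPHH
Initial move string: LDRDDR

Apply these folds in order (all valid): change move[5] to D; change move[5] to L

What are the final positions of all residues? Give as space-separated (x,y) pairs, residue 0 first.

Answer: (0,0) (-1,0) (-1,-1) (0,-1) (0,-2) (0,-3) (-1,-3)

Derivation:
Initial moves: LDRDDR
Fold: move[5]->D => LDRDDD (positions: [(0, 0), (-1, 0), (-1, -1), (0, -1), (0, -2), (0, -3), (0, -4)])
Fold: move[5]->L => LDRDDL (positions: [(0, 0), (-1, 0), (-1, -1), (0, -1), (0, -2), (0, -3), (-1, -3)])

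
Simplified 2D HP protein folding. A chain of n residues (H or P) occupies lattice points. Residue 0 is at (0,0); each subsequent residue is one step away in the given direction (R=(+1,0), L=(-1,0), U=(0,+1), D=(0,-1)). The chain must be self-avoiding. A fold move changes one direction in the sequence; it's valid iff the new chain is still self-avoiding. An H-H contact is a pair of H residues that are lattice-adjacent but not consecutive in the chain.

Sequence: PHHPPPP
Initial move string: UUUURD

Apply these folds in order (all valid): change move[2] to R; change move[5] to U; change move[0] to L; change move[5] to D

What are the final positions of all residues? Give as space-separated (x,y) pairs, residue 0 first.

Answer: (0,0) (-1,0) (-1,1) (0,1) (0,2) (1,2) (1,1)

Derivation:
Initial moves: UUUURD
Fold: move[2]->R => UURURD (positions: [(0, 0), (0, 1), (0, 2), (1, 2), (1, 3), (2, 3), (2, 2)])
Fold: move[5]->U => UURURU (positions: [(0, 0), (0, 1), (0, 2), (1, 2), (1, 3), (2, 3), (2, 4)])
Fold: move[0]->L => LURURU (positions: [(0, 0), (-1, 0), (-1, 1), (0, 1), (0, 2), (1, 2), (1, 3)])
Fold: move[5]->D => LURURD (positions: [(0, 0), (-1, 0), (-1, 1), (0, 1), (0, 2), (1, 2), (1, 1)])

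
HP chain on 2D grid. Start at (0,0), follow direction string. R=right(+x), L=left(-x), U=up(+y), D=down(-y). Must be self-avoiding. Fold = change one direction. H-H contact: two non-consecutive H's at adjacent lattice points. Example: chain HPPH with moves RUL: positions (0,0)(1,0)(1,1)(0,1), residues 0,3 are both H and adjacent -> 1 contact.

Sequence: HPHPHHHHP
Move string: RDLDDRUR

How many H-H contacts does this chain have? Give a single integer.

Answer: 2

Derivation:
Positions: [(0, 0), (1, 0), (1, -1), (0, -1), (0, -2), (0, -3), (1, -3), (1, -2), (2, -2)]
H-H contact: residue 2 @(1,-1) - residue 7 @(1, -2)
H-H contact: residue 4 @(0,-2) - residue 7 @(1, -2)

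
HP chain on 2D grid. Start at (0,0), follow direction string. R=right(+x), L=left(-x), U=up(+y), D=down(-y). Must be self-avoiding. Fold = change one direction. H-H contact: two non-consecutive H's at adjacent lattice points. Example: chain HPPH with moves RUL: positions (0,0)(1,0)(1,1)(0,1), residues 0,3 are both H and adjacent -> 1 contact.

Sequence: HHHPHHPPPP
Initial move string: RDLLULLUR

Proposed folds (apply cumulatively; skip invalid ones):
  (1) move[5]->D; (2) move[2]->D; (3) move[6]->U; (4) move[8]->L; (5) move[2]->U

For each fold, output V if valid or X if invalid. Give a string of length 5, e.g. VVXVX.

Answer: XVVVX

Derivation:
Initial: RDLLULLUR -> [(0, 0), (1, 0), (1, -1), (0, -1), (-1, -1), (-1, 0), (-2, 0), (-3, 0), (-3, 1), (-2, 1)]
Fold 1: move[5]->D => RDLLUDLUR INVALID (collision), skipped
Fold 2: move[2]->D => RDDLULLUR VALID
Fold 3: move[6]->U => RDDLULUUR VALID
Fold 4: move[8]->L => RDDLULUUL VALID
Fold 5: move[2]->U => RDULULUUL INVALID (collision), skipped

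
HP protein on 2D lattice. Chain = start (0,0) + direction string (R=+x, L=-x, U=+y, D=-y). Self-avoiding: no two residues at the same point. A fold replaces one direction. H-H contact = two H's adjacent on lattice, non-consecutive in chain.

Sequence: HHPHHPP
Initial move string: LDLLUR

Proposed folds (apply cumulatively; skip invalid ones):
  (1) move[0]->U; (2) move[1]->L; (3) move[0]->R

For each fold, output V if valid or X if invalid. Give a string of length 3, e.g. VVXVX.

Answer: XVX

Derivation:
Initial: LDLLUR -> [(0, 0), (-1, 0), (-1, -1), (-2, -1), (-3, -1), (-3, 0), (-2, 0)]
Fold 1: move[0]->U => UDLLUR INVALID (collision), skipped
Fold 2: move[1]->L => LLLLUR VALID
Fold 3: move[0]->R => RLLLUR INVALID (collision), skipped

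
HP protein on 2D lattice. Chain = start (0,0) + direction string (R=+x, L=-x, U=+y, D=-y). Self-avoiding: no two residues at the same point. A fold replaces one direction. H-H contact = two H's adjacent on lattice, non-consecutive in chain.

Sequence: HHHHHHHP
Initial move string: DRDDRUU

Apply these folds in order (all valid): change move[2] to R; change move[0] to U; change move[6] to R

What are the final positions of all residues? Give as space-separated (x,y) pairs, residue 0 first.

Answer: (0,0) (0,1) (1,1) (2,1) (2,0) (3,0) (3,1) (4,1)

Derivation:
Initial moves: DRDDRUU
Fold: move[2]->R => DRRDRUU (positions: [(0, 0), (0, -1), (1, -1), (2, -1), (2, -2), (3, -2), (3, -1), (3, 0)])
Fold: move[0]->U => URRDRUU (positions: [(0, 0), (0, 1), (1, 1), (2, 1), (2, 0), (3, 0), (3, 1), (3, 2)])
Fold: move[6]->R => URRDRUR (positions: [(0, 0), (0, 1), (1, 1), (2, 1), (2, 0), (3, 0), (3, 1), (4, 1)])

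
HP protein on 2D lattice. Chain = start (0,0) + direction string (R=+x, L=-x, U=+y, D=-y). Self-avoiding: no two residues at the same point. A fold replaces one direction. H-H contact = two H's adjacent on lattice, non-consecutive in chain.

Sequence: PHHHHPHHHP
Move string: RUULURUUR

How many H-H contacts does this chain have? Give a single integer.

Answer: 1

Derivation:
Positions: [(0, 0), (1, 0), (1, 1), (1, 2), (0, 2), (0, 3), (1, 3), (1, 4), (1, 5), (2, 5)]
H-H contact: residue 3 @(1,2) - residue 6 @(1, 3)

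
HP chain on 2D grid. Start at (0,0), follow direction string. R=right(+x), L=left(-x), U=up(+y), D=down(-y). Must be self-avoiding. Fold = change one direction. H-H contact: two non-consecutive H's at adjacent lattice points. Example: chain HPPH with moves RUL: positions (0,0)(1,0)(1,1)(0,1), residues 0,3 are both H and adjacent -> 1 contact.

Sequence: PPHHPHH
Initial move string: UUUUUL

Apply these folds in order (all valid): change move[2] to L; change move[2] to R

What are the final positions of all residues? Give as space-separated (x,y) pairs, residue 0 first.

Initial moves: UUUUUL
Fold: move[2]->L => UULUUL (positions: [(0, 0), (0, 1), (0, 2), (-1, 2), (-1, 3), (-1, 4), (-2, 4)])
Fold: move[2]->R => UURUUL (positions: [(0, 0), (0, 1), (0, 2), (1, 2), (1, 3), (1, 4), (0, 4)])

Answer: (0,0) (0,1) (0,2) (1,2) (1,3) (1,4) (0,4)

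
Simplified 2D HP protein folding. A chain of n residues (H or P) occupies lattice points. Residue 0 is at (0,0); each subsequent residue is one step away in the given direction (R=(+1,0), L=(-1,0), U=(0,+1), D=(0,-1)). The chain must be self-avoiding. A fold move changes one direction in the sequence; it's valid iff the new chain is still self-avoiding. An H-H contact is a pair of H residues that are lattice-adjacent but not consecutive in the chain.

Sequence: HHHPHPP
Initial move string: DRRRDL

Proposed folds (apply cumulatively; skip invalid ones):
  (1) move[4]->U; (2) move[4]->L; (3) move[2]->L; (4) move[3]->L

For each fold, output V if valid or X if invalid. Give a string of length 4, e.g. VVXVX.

Answer: VXXX

Derivation:
Initial: DRRRDL -> [(0, 0), (0, -1), (1, -1), (2, -1), (3, -1), (3, -2), (2, -2)]
Fold 1: move[4]->U => DRRRUL VALID
Fold 2: move[4]->L => DRRRLL INVALID (collision), skipped
Fold 3: move[2]->L => DRLRUL INVALID (collision), skipped
Fold 4: move[3]->L => DRRLUL INVALID (collision), skipped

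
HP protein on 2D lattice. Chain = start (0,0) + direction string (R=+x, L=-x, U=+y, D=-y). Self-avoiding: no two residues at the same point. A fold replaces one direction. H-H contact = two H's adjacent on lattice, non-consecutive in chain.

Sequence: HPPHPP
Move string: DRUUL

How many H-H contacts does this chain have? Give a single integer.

Answer: 1

Derivation:
Positions: [(0, 0), (0, -1), (1, -1), (1, 0), (1, 1), (0, 1)]
H-H contact: residue 0 @(0,0) - residue 3 @(1, 0)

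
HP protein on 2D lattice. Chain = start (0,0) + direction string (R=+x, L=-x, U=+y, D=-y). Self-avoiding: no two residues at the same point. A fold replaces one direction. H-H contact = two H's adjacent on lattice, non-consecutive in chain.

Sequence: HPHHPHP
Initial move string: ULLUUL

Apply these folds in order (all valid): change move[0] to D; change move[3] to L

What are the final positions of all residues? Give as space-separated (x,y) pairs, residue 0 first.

Initial moves: ULLUUL
Fold: move[0]->D => DLLUUL (positions: [(0, 0), (0, -1), (-1, -1), (-2, -1), (-2, 0), (-2, 1), (-3, 1)])
Fold: move[3]->L => DLLLUL (positions: [(0, 0), (0, -1), (-1, -1), (-2, -1), (-3, -1), (-3, 0), (-4, 0)])

Answer: (0,0) (0,-1) (-1,-1) (-2,-1) (-3,-1) (-3,0) (-4,0)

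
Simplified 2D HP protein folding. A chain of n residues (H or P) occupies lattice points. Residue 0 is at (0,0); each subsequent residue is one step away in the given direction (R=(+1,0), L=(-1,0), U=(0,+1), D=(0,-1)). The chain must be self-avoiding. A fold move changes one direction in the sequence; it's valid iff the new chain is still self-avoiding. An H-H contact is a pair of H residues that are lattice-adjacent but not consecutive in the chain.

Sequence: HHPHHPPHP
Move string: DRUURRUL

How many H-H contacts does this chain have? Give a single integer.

Positions: [(0, 0), (0, -1), (1, -1), (1, 0), (1, 1), (2, 1), (3, 1), (3, 2), (2, 2)]
H-H contact: residue 0 @(0,0) - residue 3 @(1, 0)

Answer: 1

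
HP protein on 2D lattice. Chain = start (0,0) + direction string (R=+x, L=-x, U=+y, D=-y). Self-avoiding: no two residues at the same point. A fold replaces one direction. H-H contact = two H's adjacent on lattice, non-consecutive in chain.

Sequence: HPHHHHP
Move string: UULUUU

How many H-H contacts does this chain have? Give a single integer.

Answer: 0

Derivation:
Positions: [(0, 0), (0, 1), (0, 2), (-1, 2), (-1, 3), (-1, 4), (-1, 5)]
No H-H contacts found.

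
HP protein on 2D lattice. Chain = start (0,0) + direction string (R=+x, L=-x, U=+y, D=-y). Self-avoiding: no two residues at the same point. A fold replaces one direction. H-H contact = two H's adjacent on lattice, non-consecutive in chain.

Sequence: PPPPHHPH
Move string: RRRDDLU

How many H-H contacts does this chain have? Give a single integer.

Answer: 1

Derivation:
Positions: [(0, 0), (1, 0), (2, 0), (3, 0), (3, -1), (3, -2), (2, -2), (2, -1)]
H-H contact: residue 4 @(3,-1) - residue 7 @(2, -1)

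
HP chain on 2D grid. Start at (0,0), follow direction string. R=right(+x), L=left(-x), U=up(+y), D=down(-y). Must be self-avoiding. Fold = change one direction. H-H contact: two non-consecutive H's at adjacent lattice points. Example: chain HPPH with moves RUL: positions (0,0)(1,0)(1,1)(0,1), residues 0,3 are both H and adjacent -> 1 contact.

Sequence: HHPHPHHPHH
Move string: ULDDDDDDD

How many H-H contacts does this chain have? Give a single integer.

Answer: 1

Derivation:
Positions: [(0, 0), (0, 1), (-1, 1), (-1, 0), (-1, -1), (-1, -2), (-1, -3), (-1, -4), (-1, -5), (-1, -6)]
H-H contact: residue 0 @(0,0) - residue 3 @(-1, 0)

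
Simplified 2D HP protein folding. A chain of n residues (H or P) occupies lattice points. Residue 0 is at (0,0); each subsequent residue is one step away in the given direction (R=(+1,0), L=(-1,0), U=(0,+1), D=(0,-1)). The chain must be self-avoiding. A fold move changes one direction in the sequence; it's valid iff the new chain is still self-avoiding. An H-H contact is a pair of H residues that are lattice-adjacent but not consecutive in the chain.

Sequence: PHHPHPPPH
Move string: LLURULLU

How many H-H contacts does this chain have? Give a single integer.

Positions: [(0, 0), (-1, 0), (-2, 0), (-2, 1), (-1, 1), (-1, 2), (-2, 2), (-3, 2), (-3, 3)]
H-H contact: residue 1 @(-1,0) - residue 4 @(-1, 1)

Answer: 1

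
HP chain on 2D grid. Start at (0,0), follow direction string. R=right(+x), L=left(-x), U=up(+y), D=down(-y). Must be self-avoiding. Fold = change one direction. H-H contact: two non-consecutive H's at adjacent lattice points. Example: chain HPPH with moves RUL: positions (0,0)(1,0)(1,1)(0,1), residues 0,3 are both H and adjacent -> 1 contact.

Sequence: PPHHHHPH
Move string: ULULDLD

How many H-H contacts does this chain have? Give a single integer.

Answer: 1

Derivation:
Positions: [(0, 0), (0, 1), (-1, 1), (-1, 2), (-2, 2), (-2, 1), (-3, 1), (-3, 0)]
H-H contact: residue 2 @(-1,1) - residue 5 @(-2, 1)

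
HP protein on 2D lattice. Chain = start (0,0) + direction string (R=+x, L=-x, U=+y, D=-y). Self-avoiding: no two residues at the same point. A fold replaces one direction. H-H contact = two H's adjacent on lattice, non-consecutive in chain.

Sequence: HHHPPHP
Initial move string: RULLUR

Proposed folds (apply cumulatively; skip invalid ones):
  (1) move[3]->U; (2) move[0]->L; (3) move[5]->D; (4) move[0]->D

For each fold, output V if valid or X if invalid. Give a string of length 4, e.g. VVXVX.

Answer: VVXX

Derivation:
Initial: RULLUR -> [(0, 0), (1, 0), (1, 1), (0, 1), (-1, 1), (-1, 2), (0, 2)]
Fold 1: move[3]->U => RULUUR VALID
Fold 2: move[0]->L => LULUUR VALID
Fold 3: move[5]->D => LULUUD INVALID (collision), skipped
Fold 4: move[0]->D => DULUUR INVALID (collision), skipped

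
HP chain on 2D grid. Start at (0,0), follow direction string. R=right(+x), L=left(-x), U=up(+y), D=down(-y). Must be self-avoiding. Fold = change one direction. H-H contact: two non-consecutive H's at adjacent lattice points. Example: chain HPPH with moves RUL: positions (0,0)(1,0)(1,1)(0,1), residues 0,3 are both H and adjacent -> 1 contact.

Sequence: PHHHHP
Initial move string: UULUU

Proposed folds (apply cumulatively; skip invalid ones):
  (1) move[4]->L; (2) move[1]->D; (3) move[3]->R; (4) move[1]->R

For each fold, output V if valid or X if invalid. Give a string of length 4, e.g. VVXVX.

Answer: VXXX

Derivation:
Initial: UULUU -> [(0, 0), (0, 1), (0, 2), (-1, 2), (-1, 3), (-1, 4)]
Fold 1: move[4]->L => UULUL VALID
Fold 2: move[1]->D => UDLUL INVALID (collision), skipped
Fold 3: move[3]->R => UULRL INVALID (collision), skipped
Fold 4: move[1]->R => URLUL INVALID (collision), skipped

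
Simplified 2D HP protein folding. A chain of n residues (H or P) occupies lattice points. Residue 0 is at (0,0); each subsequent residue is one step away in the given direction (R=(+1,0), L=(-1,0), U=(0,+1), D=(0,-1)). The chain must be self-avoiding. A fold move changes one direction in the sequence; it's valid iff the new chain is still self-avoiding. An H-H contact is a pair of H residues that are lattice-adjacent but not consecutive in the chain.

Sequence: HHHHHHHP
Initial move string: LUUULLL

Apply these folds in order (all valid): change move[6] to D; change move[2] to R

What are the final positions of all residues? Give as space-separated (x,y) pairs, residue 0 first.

Initial moves: LUUULLL
Fold: move[6]->D => LUUULLD (positions: [(0, 0), (-1, 0), (-1, 1), (-1, 2), (-1, 3), (-2, 3), (-3, 3), (-3, 2)])
Fold: move[2]->R => LURULLD (positions: [(0, 0), (-1, 0), (-1, 1), (0, 1), (0, 2), (-1, 2), (-2, 2), (-2, 1)])

Answer: (0,0) (-1,0) (-1,1) (0,1) (0,2) (-1,2) (-2,2) (-2,1)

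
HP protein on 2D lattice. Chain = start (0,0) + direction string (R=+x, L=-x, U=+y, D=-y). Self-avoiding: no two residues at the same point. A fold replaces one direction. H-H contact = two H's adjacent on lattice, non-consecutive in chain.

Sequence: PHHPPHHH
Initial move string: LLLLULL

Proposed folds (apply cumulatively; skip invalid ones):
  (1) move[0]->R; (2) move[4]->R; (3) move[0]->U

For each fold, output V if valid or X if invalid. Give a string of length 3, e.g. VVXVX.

Answer: XXV

Derivation:
Initial: LLLLULL -> [(0, 0), (-1, 0), (-2, 0), (-3, 0), (-4, 0), (-4, 1), (-5, 1), (-6, 1)]
Fold 1: move[0]->R => RLLLULL INVALID (collision), skipped
Fold 2: move[4]->R => LLLLRLL INVALID (collision), skipped
Fold 3: move[0]->U => ULLLULL VALID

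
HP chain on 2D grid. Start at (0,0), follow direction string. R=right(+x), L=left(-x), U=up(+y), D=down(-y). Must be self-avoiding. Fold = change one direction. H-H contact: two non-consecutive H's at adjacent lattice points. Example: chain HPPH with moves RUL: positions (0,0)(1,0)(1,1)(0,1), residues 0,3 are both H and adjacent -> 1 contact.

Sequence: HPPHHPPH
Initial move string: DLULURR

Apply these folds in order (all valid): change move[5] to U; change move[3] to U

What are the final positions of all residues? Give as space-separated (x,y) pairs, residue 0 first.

Answer: (0,0) (0,-1) (-1,-1) (-1,0) (-1,1) (-1,2) (-1,3) (0,3)

Derivation:
Initial moves: DLULURR
Fold: move[5]->U => DLULUUR (positions: [(0, 0), (0, -1), (-1, -1), (-1, 0), (-2, 0), (-2, 1), (-2, 2), (-1, 2)])
Fold: move[3]->U => DLUUUUR (positions: [(0, 0), (0, -1), (-1, -1), (-1, 0), (-1, 1), (-1, 2), (-1, 3), (0, 3)])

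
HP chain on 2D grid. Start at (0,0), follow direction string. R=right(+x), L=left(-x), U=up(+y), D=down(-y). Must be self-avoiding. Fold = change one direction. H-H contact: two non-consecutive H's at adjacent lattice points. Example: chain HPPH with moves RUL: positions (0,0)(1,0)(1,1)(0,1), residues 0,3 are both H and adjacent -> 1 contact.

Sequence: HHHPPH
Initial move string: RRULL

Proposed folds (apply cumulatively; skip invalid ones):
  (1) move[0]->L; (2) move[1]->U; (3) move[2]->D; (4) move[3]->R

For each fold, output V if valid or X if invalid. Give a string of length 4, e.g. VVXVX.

Answer: XVXX

Derivation:
Initial: RRULL -> [(0, 0), (1, 0), (2, 0), (2, 1), (1, 1), (0, 1)]
Fold 1: move[0]->L => LRULL INVALID (collision), skipped
Fold 2: move[1]->U => RUULL VALID
Fold 3: move[2]->D => RUDLL INVALID (collision), skipped
Fold 4: move[3]->R => RUURL INVALID (collision), skipped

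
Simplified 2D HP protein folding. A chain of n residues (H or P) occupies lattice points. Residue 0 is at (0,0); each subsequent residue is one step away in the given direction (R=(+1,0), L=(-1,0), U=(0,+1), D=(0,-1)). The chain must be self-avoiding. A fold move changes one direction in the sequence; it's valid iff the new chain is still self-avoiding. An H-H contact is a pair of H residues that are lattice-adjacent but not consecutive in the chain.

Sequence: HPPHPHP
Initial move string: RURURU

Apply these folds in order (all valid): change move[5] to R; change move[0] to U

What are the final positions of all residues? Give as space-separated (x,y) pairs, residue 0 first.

Initial moves: RURURU
Fold: move[5]->R => RURURR (positions: [(0, 0), (1, 0), (1, 1), (2, 1), (2, 2), (3, 2), (4, 2)])
Fold: move[0]->U => UURURR (positions: [(0, 0), (0, 1), (0, 2), (1, 2), (1, 3), (2, 3), (3, 3)])

Answer: (0,0) (0,1) (0,2) (1,2) (1,3) (2,3) (3,3)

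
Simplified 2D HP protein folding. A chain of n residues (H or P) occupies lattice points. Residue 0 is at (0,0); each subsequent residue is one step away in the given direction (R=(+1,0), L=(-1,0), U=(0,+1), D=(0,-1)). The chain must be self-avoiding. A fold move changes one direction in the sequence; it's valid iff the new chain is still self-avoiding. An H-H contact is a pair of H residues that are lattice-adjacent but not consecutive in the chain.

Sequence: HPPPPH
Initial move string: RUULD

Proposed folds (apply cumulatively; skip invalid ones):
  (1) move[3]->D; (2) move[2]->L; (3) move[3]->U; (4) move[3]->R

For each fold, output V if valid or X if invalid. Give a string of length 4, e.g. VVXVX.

Initial: RUULD -> [(0, 0), (1, 0), (1, 1), (1, 2), (0, 2), (0, 1)]
Fold 1: move[3]->D => RUUDD INVALID (collision), skipped
Fold 2: move[2]->L => RULLD VALID
Fold 3: move[3]->U => RULUD INVALID (collision), skipped
Fold 4: move[3]->R => RULRD INVALID (collision), skipped

Answer: XVXX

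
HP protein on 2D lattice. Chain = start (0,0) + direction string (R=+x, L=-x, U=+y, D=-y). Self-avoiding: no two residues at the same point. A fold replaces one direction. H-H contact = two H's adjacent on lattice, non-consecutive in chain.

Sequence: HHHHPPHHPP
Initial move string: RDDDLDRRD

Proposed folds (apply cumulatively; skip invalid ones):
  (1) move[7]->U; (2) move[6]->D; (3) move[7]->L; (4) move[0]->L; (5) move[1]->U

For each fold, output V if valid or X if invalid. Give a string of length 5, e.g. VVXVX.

Answer: XVVVX

Derivation:
Initial: RDDDLDRRD -> [(0, 0), (1, 0), (1, -1), (1, -2), (1, -3), (0, -3), (0, -4), (1, -4), (2, -4), (2, -5)]
Fold 1: move[7]->U => RDDDLDRUD INVALID (collision), skipped
Fold 2: move[6]->D => RDDDLDDRD VALID
Fold 3: move[7]->L => RDDDLDDLD VALID
Fold 4: move[0]->L => LDDDLDDLD VALID
Fold 5: move[1]->U => LUDDLDDLD INVALID (collision), skipped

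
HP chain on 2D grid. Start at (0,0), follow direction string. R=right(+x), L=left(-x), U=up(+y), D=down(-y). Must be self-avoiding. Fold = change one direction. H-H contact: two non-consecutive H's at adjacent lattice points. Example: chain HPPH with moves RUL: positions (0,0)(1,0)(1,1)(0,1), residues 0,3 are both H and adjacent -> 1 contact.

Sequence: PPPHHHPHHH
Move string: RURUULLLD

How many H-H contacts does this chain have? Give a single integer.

Positions: [(0, 0), (1, 0), (1, 1), (2, 1), (2, 2), (2, 3), (1, 3), (0, 3), (-1, 3), (-1, 2)]
No H-H contacts found.

Answer: 0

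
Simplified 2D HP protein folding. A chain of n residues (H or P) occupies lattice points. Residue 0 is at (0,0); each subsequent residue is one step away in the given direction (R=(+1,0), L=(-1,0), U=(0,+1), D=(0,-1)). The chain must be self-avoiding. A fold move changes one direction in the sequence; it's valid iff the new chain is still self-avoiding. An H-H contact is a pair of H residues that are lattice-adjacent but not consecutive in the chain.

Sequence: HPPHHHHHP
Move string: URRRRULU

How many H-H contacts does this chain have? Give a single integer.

Positions: [(0, 0), (0, 1), (1, 1), (2, 1), (3, 1), (4, 1), (4, 2), (3, 2), (3, 3)]
H-H contact: residue 4 @(3,1) - residue 7 @(3, 2)

Answer: 1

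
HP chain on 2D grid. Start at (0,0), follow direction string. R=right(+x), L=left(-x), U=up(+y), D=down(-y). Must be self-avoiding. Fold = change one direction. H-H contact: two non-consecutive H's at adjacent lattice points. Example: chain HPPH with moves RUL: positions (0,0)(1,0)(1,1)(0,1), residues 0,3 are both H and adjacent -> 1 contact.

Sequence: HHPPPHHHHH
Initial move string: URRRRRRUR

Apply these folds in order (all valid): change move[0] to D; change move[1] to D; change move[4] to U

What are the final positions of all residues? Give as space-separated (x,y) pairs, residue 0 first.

Initial moves: URRRRRRUR
Fold: move[0]->D => DRRRRRRUR (positions: [(0, 0), (0, -1), (1, -1), (2, -1), (3, -1), (4, -1), (5, -1), (6, -1), (6, 0), (7, 0)])
Fold: move[1]->D => DDRRRRRUR (positions: [(0, 0), (0, -1), (0, -2), (1, -2), (2, -2), (3, -2), (4, -2), (5, -2), (5, -1), (6, -1)])
Fold: move[4]->U => DDRRURRUR (positions: [(0, 0), (0, -1), (0, -2), (1, -2), (2, -2), (2, -1), (3, -1), (4, -1), (4, 0), (5, 0)])

Answer: (0,0) (0,-1) (0,-2) (1,-2) (2,-2) (2,-1) (3,-1) (4,-1) (4,0) (5,0)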